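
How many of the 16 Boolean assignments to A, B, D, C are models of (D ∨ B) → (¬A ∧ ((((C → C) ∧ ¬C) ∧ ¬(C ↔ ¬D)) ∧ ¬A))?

5

Initial set: {T ((D ∨ B) → (¬A ∧ ((((C → C) ∧ ¬C) ∧ ¬(C ↔ ¬D)) ∧ ¬A)))}.
T ((D ∨ B) → (¬A ∧ ((((C → C) ∧ ¬C) ∧ ¬(C ↔ ¬D)) ∧ ¬A))): β-rule — branch into F (D ∨ B)  //  T (¬A ∧ ((((C → C) ∧ ¬C) ∧ ¬(C ↔ ¬D)) ∧ ¬A)).
  branch 1 (add F (D ∨ B)):
    F (D ∨ B): α-rule — add F D, F B.
    ○ open, literals {B=F, D=F}.
  branch 2 (add T (¬A ∧ ((((C → C) ∧ ¬C) ∧ ¬(C ↔ ¬D)) ∧ ¬A))):
    T (¬A ∧ ((((C → C) ∧ ¬C) ∧ ¬(C ↔ ¬D)) ∧ ¬A)): α-rule — add T ¬A, T ((((C → C) ∧ ¬C) ∧ ¬(C ↔ ¬D)) ∧ ¬A).
    T ((((C → C) ∧ ¬C) ∧ ¬(C ↔ ¬D)) ∧ ¬A): α-rule — add T (((C → C) ∧ ¬C) ∧ ¬(C ↔ ¬D)), T ¬A.
    T (((C → C) ∧ ¬C) ∧ ¬(C ↔ ¬D)): α-rule — add T ((C → C) ∧ ¬C), T ¬(C ↔ ¬D).
    T ((C → C) ∧ ¬C): α-rule — add T (C → C), T ¬C.
    T ¬(C ↔ ¬D): β-rule — branch into T C, F ¬D  //  F C, T ¬D.
      branch 2.1 (add T C, F ¬D):
        × closes — contains both C and ¬C.
      branch 2.2 (add F C, T ¬D):
        T (C → C): β-rule — branch into F C  //  T C.
          branch 2.2.1 (add F C):
            ○ open, literals {A=F, C=F, D=F}.
          branch 2.2.2 (add T C):
            × closes — contains both C and ¬C.
2 branches closed, 2 open.
Each open branch fixes some atoms; the unmentioned ones are free. Counting distinct full assignments: branch {B=F, D=F} (A, C) contributes 4 new; branch {A=F, C=F, D=F} (B) contributes 1 new. Total: 5.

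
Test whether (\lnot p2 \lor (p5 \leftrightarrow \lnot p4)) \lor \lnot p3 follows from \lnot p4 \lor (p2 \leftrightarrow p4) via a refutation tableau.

Initial set: {(\lnot p4 \lor (p2 \leftrightarrow p4)); \lnot ((\lnot p2 \lor (p5 \leftrightarrow \lnot p4)) \lor \lnot p3)}.
\lnot ((\lnot p2 \lor (p5 \leftrightarrow \lnot p4)) \lor \lnot p3): α-rule — add \lnot (\lnot p2 \lor (p5 \leftrightarrow \lnot p4)), \lnot \lnot p3.
\lnot (\lnot p2 \lor (p5 \leftrightarrow \lnot p4)): α-rule — add \lnot \lnot p2, \lnot (p5 \leftrightarrow \lnot p4).
(\lnot p4 \lor (p2 \leftrightarrow p4)): β-rule — branch into \lnot p4  //  (p2 \leftrightarrow p4).
  branch 1 (add \lnot p4):
    \lnot (p5 \leftrightarrow \lnot p4): β-rule — branch into p5, \lnot \lnot p4  //  \lnot p5, \lnot p4.
      branch 1.1 (add p5, \lnot \lnot p4):
        × closes — contains both p4 and \lnot p4.
      branch 1.2 (add \lnot p5, \lnot p4):
        ○ open, literals {p2=1, p3=1, p4=0, p5=0}.
  branch 2 (add (p2 \leftrightarrow p4)):
    \lnot (p5 \leftrightarrow \lnot p4): β-rule — branch into p5, \lnot \lnot p4  //  \lnot p5, \lnot p4.
      branch 2.1 (add p5, \lnot \lnot p4):
        (p2 \leftrightarrow p4): β-rule — branch into p2, p4  //  \lnot p2, \lnot p4.
          branch 2.1.1 (add p2, p4):
            ○ open, literals {p2=1, p3=1, p4=1, p5=1}.
          branch 2.1.2 (add \lnot p2, \lnot p4):
            × closes — contains both p2 and \lnot p2.
      branch 2.2 (add \lnot p5, \lnot p4):
        (p2 \leftrightarrow p4): β-rule — branch into p2, p4  //  \lnot p2, \lnot p4.
          branch 2.2.1 (add p2, p4):
            × closes — contains both p4 and \lnot p4.
          branch 2.2.2 (add \lnot p2, \lnot p4):
            × closes — contains both p2 and \lnot p2.
4 branches closed, 2 open.
An open branch gives a countermodel: p2=1, p3=1, p4=0, p5=0 (unmentioned atoms arbitrary); the premises hold there but the conclusion fails.

No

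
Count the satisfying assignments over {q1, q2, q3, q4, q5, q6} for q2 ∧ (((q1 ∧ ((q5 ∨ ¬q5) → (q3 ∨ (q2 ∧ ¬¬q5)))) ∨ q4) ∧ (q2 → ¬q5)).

Initial set: {(q2 ∧ (((q1 ∧ ((q5 ∨ ¬q5) → (q3 ∨ (q2 ∧ ¬¬q5)))) ∨ q4) ∧ (q2 → ¬q5)))}.
(q2 ∧ (((q1 ∧ ((q5 ∨ ¬q5) → (q3 ∨ (q2 ∧ ¬¬q5)))) ∨ q4) ∧ (q2 → ¬q5))): α-rule — add q2, (((q1 ∧ ((q5 ∨ ¬q5) → (q3 ∨ (q2 ∧ ¬¬q5)))) ∨ q4) ∧ (q2 → ¬q5)).
(((q1 ∧ ((q5 ∨ ¬q5) → (q3 ∨ (q2 ∧ ¬¬q5)))) ∨ q4) ∧ (q2 → ¬q5)): α-rule — add ((q1 ∧ ((q5 ∨ ¬q5) → (q3 ∨ (q2 ∧ ¬¬q5)))) ∨ q4), (q2 → ¬q5).
((q1 ∧ ((q5 ∨ ¬q5) → (q3 ∨ (q2 ∧ ¬¬q5)))) ∨ q4): β-rule — branch into (q1 ∧ ((q5 ∨ ¬q5) → (q3 ∨ (q2 ∧ ¬¬q5))))  //  q4.
  branch 1 (add (q1 ∧ ((q5 ∨ ¬q5) → (q3 ∨ (q2 ∧ ¬¬q5))))):
    (q1 ∧ ((q5 ∨ ¬q5) → (q3 ∨ (q2 ∧ ¬¬q5)))): α-rule — add q1, ((q5 ∨ ¬q5) → (q3 ∨ (q2 ∧ ¬¬q5))).
    (q2 → ¬q5): β-rule — branch into ¬q2  //  ¬q5.
      branch 1.1 (add ¬q2):
        × closes — contains both q2 and ¬q2.
      branch 1.2 (add ¬q5):
        ((q5 ∨ ¬q5) → (q3 ∨ (q2 ∧ ¬¬q5))): β-rule — branch into ¬(q5 ∨ ¬q5)  //  (q3 ∨ (q2 ∧ ¬¬q5)).
          branch 1.2.1 (add ¬(q5 ∨ ¬q5)):
            ¬(q5 ∨ ¬q5): α-rule — add ¬q5, ¬¬q5.
            × closes — contains both q5 and ¬q5.
          branch 1.2.2 (add (q3 ∨ (q2 ∧ ¬¬q5))):
            (q3 ∨ (q2 ∧ ¬¬q5)): β-rule — branch into q3  //  (q2 ∧ ¬¬q5).
              branch 1.2.2.1 (add q3):
                ○ open, literals {q1=true, q2=true, q3=true, q5=false}.
              branch 1.2.2.2 (add (q2 ∧ ¬¬q5)):
                (q2 ∧ ¬¬q5): α-rule — add q2, ¬¬q5.
                ¬¬q5: drop double negation, giving q5.
                × closes — contains both q5 and ¬q5.
  branch 2 (add q4):
    (q2 → ¬q5): β-rule — branch into ¬q2  //  ¬q5.
      branch 2.1 (add ¬q2):
        × closes — contains both q2 and ¬q2.
      branch 2.2 (add ¬q5):
        ○ open, literals {q2=true, q4=true, q5=false}.
4 branches closed, 2 open.
Each open branch fixes some atoms; the unmentioned ones are free. Counting distinct full assignments: branch {q1=true, q2=true, q3=true, q5=false} (q4, q6) contributes 4 new; branch {q2=true, q4=true, q5=false} (q1, q3, q6) contributes 6 new. Total: 10.

10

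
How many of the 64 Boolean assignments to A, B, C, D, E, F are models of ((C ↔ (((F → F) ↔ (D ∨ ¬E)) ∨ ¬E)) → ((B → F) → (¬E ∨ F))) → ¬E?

36

Initial set: {(((C ↔ (((F → F) ↔ (D ∨ ¬E)) ∨ ¬E)) → ((B → F) → (¬E ∨ F))) → ¬E)}.
(((C ↔ (((F → F) ↔ (D ∨ ¬E)) ∨ ¬E)) → ((B → F) → (¬E ∨ F))) → ¬E): β-rule — branch into ¬((C ↔ (((F → F) ↔ (D ∨ ¬E)) ∨ ¬E)) → ((B → F) → (¬E ∨ F)))  //  ¬E.
  branch 1 (add ¬((C ↔ (((F → F) ↔ (D ∨ ¬E)) ∨ ¬E)) → ((B → F) → (¬E ∨ F)))):
    ¬((C ↔ (((F → F) ↔ (D ∨ ¬E)) ∨ ¬E)) → ((B → F) → (¬E ∨ F))): α-rule — add (C ↔ (((F → F) ↔ (D ∨ ¬E)) ∨ ¬E)), ¬((B → F) → (¬E ∨ F)).
    ¬((B → F) → (¬E ∨ F)): α-rule — add (B → F), ¬(¬E ∨ F).
    ¬(¬E ∨ F): α-rule — add ¬¬E, ¬F.
    (C ↔ (((F → F) ↔ (D ∨ ¬E)) ∨ ¬E)): β-rule — branch into C, (((F → F) ↔ (D ∨ ¬E)) ∨ ¬E)  //  ¬C, ¬(((F → F) ↔ (D ∨ ¬E)) ∨ ¬E).
      branch 1.1 (add C, (((F → F) ↔ (D ∨ ¬E)) ∨ ¬E)):
        (B → F): β-rule — branch into ¬B  //  F.
          branch 1.1.1 (add ¬B):
            (((F → F) ↔ (D ∨ ¬E)) ∨ ¬E): β-rule — branch into ((F → F) ↔ (D ∨ ¬E))  //  ¬E.
              branch 1.1.1.1 (add ((F → F) ↔ (D ∨ ¬E))):
                ((F → F) ↔ (D ∨ ¬E)): β-rule — branch into (F → F), (D ∨ ¬E)  //  ¬(F → F), ¬(D ∨ ¬E).
                  branch 1.1.1.1.1 (add (F → F), (D ∨ ¬E)):
                    (F → F): β-rule — branch into ¬F  //  F.
                      branch 1.1.1.1.1.1 (add ¬F):
                        (D ∨ ¬E): β-rule — branch into D  //  ¬E.
                          branch 1.1.1.1.1.1.1 (add D):
                            ○ open, literals {B=false, C=true, D=true, E=true, F=false}.
                          branch 1.1.1.1.1.1.2 (add ¬E):
                            × closes — contains both E and ¬E.
                      branch 1.1.1.1.1.2 (add F):
                        × closes — contains both F and ¬F.
                  branch 1.1.1.1.2 (add ¬(F → F), ¬(D ∨ ¬E)):
                    ¬(F → F): α-rule — add F, ¬F.
                    × closes — contains both F and ¬F.
              branch 1.1.1.2 (add ¬E):
                × closes — contains both E and ¬E.
          branch 1.1.2 (add F):
            × closes — contains both F and ¬F.
      branch 1.2 (add ¬C, ¬(((F → F) ↔ (D ∨ ¬E)) ∨ ¬E)):
        ¬(((F → F) ↔ (D ∨ ¬E)) ∨ ¬E): α-rule — add ¬((F → F) ↔ (D ∨ ¬E)), ¬¬E.
        (B → F): β-rule — branch into ¬B  //  F.
          branch 1.2.1 (add ¬B):
            ¬((F → F) ↔ (D ∨ ¬E)): β-rule — branch into (F → F), ¬(D ∨ ¬E)  //  ¬(F → F), (D ∨ ¬E).
              branch 1.2.1.1 (add (F → F), ¬(D ∨ ¬E)):
                ¬(D ∨ ¬E): α-rule — add ¬D, ¬¬E.
                (F → F): β-rule — branch into ¬F  //  F.
                  branch 1.2.1.1.1 (add ¬F):
                    ○ open, literals {B=false, C=false, D=false, E=true, F=false}.
                  branch 1.2.1.1.2 (add F):
                    × closes — contains both F and ¬F.
              branch 1.2.1.2 (add ¬(F → F), (D ∨ ¬E)):
                ¬(F → F): α-rule — add F, ¬F.
                × closes — contains both F and ¬F.
          branch 1.2.2 (add F):
            × closes — contains both F and ¬F.
  branch 2 (add ¬E):
    ○ open, literals {E=false}.
8 branches closed, 3 open.
Each open branch fixes some atoms; the unmentioned ones are free. Counting distinct full assignments: branch {B=false, C=true, D=true, E=true, F=false} (A) contributes 2 new; branch {B=false, C=false, D=false, E=true, F=false} (A) contributes 2 new; branch {E=false} (A, B, C, D, F) contributes 32 new. Total: 36.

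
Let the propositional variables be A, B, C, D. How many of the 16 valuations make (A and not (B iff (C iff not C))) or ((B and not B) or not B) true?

Initial set: {((A and not (B iff (C iff not C))) or ((B and not B) or not B))}.
((A and not (B iff (C iff not C))) or ((B and not B) or not B)): β-rule — branch into (A and not (B iff (C iff not C)))  //  ((B and not B) or not B).
  branch 1 (add (A and not (B iff (C iff not C)))):
    (A and not (B iff (C iff not C))): α-rule — add A, not (B iff (C iff not C)).
    not (B iff (C iff not C)): β-rule — branch into B, not (C iff not C)  //  not B, (C iff not C).
      branch 1.1 (add B, not (C iff not C)):
        not (C iff not C): β-rule — branch into C, not not C  //  not C, not C.
          branch 1.1.1 (add C, not not C):
            ○ open, literals {A=1, B=1, C=1}.
          branch 1.1.2 (add not C, not C):
            ○ open, literals {A=1, B=1, C=0}.
      branch 1.2 (add not B, (C iff not C)):
        (C iff not C): β-rule — branch into C, not C  //  not C, not not C.
          branch 1.2.1 (add C, not C):
            × closes — contains both C and not C.
          branch 1.2.2 (add not C, not not C):
            × closes — contains both C and not C.
  branch 2 (add ((B and not B) or not B)):
    ((B and not B) or not B): β-rule — branch into (B and not B)  //  not B.
      branch 2.1 (add (B and not B)):
        (B and not B): α-rule — add B, not B.
        × closes — contains both B and not B.
      branch 2.2 (add not B):
        ○ open, literals {B=0}.
3 branches closed, 3 open.
Each open branch fixes some atoms; the unmentioned ones are free. Counting distinct full assignments: branch {A=1, B=1, C=1} (D) contributes 2 new; branch {A=1, B=1, C=0} (D) contributes 2 new; branch {B=0} (A, C, D) contributes 8 new. Total: 12.

12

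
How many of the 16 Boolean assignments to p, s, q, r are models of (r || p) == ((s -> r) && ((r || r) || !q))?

12

Initial set: {((r || p) == ((s -> r) && ((r || r) || !q)))}.
((r || p) == ((s -> r) && ((r || r) || !q))): β-rule — branch into (r || p), ((s -> r) && ((r || r) || !q))  //  !(r || p), !((s -> r) && ((r || r) || !q)).
  branch 1 (add (r || p), ((s -> r) && ((r || r) || !q))):
    ((s -> r) && ((r || r) || !q)): α-rule — add (s -> r), ((r || r) || !q).
    (r || p): β-rule — branch into r  //  p.
      branch 1.1 (add r):
        (s -> r): β-rule — branch into !s  //  r.
          branch 1.1.1 (add !s):
            ((r || r) || !q): β-rule — branch into (r || r)  //  !q.
              branch 1.1.1.1 (add (r || r)):
                (r || r): β-rule — branch into r  //  r.
                  branch 1.1.1.1.1 (add r):
                    ○ open, literals {r=true, s=false}.
                  branch 1.1.1.1.2 (add r):
                    ○ open, literals {r=true, s=false}.
              branch 1.1.1.2 (add !q):
                ○ open, literals {q=false, r=true, s=false}.
          branch 1.1.2 (add r):
            ((r || r) || !q): β-rule — branch into (r || r)  //  !q.
              branch 1.1.2.1 (add (r || r)):
                (r || r): β-rule — branch into r  //  r.
                  branch 1.1.2.1.1 (add r):
                    ○ open, literals {r=true}.
                  branch 1.1.2.1.2 (add r):
                    ○ open, literals {r=true}.
              branch 1.1.2.2 (add !q):
                ○ open, literals {q=false, r=true}.
      branch 1.2 (add p):
        (s -> r): β-rule — branch into !s  //  r.
          branch 1.2.1 (add !s):
            ((r || r) || !q): β-rule — branch into (r || r)  //  !q.
              branch 1.2.1.1 (add (r || r)):
                (r || r): β-rule — branch into r  //  r.
                  branch 1.2.1.1.1 (add r):
                    ○ open, literals {p=true, r=true, s=false}.
                  branch 1.2.1.1.2 (add r):
                    ○ open, literals {p=true, r=true, s=false}.
              branch 1.2.1.2 (add !q):
                ○ open, literals {p=true, q=false, s=false}.
          branch 1.2.2 (add r):
            ((r || r) || !q): β-rule — branch into (r || r)  //  !q.
              branch 1.2.2.1 (add (r || r)):
                (r || r): β-rule — branch into r  //  r.
                  branch 1.2.2.1.1 (add r):
                    ○ open, literals {p=true, r=true}.
                  branch 1.2.2.1.2 (add r):
                    ○ open, literals {p=true, r=true}.
              branch 1.2.2.2 (add !q):
                ○ open, literals {p=true, q=false, r=true}.
  branch 2 (add !(r || p), !((s -> r) && ((r || r) || !q))):
    !(r || p): α-rule — add !r, !p.
    !((s -> r) && ((r || r) || !q)): β-rule — branch into !(s -> r)  //  !((r || r) || !q).
      branch 2.1 (add !(s -> r)):
        !(s -> r): α-rule — add s, !r.
        ○ open, literals {p=false, r=false, s=true}.
      branch 2.2 (add !((r || r) || !q)):
        !((r || r) || !q): α-rule — add !(r || r), !!q.
        !(r || r): α-rule — add !r, !r.
        ○ open, literals {p=false, q=true, r=false}.
0 branches closed, 14 open.
Each open branch fixes some atoms; the unmentioned ones are free. Counting distinct full assignments: branch {r=true, s=false} (p, q) contributes 4 new; branch {r=true, s=false} (p, q) contributes 0 new; branch {q=false, r=true, s=false} (p) contributes 0 new; branch {r=true} (p, s, q) contributes 4 new; branch {r=true} (p, s, q) contributes 0 new; branch {q=false, r=true} (p, s) contributes 0 new; branch {p=true, r=true, s=false} (q) contributes 0 new; branch {p=true, r=true, s=false} (q) contributes 0 new; branch {p=true, q=false, s=false} (r) contributes 1 new; branch {p=true, r=true} (s, q) contributes 0 new; branch {p=true, r=true} (s, q) contributes 0 new; branch {p=true, q=false, r=true} (s) contributes 0 new; branch {p=false, r=false, s=true} (q) contributes 2 new; branch {p=false, q=true, r=false} (s) contributes 1 new. Total: 12.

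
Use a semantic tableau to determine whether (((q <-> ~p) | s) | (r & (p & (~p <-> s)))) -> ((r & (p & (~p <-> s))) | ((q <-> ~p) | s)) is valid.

Valid

Assume the negation and expand:
Initial set: {~((((q <-> ~p) | s) | (r & (p & (~p <-> s)))) -> ((r & (p & (~p <-> s))) | ((q <-> ~p) | s)))}.
~((((q <-> ~p) | s) | (r & (p & (~p <-> s)))) -> ((r & (p & (~p <-> s))) | ((q <-> ~p) | s))): α-rule — add (((q <-> ~p) | s) | (r & (p & (~p <-> s)))), ~((r & (p & (~p <-> s))) | ((q <-> ~p) | s)).
~((r & (p & (~p <-> s))) | ((q <-> ~p) | s)): α-rule — add ~(r & (p & (~p <-> s))), ~((q <-> ~p) | s).
~((q <-> ~p) | s): α-rule — add ~(q <-> ~p), ~s.
(((q <-> ~p) | s) | (r & (p & (~p <-> s)))): β-rule — branch into ((q <-> ~p) | s)  //  (r & (p & (~p <-> s))).
  branch 1 (add ((q <-> ~p) | s)):
    ~(r & (p & (~p <-> s))): β-rule — branch into ~r  //  ~(p & (~p <-> s)).
      branch 1.1 (add ~r):
        ~(q <-> ~p): β-rule — branch into q, ~~p  //  ~q, ~p.
          branch 1.1.1 (add q, ~~p):
            ((q <-> ~p) | s): β-rule — branch into (q <-> ~p)  //  s.
              branch 1.1.1.1 (add (q <-> ~p)):
                (q <-> ~p): β-rule — branch into q, ~p  //  ~q, ~~p.
                  branch 1.1.1.1.1 (add q, ~p):
                    × closes — contains both p and ~p.
                  branch 1.1.1.1.2 (add ~q, ~~p):
                    × closes — contains both q and ~q.
              branch 1.1.1.2 (add s):
                × closes — contains both s and ~s.
          branch 1.1.2 (add ~q, ~p):
            ((q <-> ~p) | s): β-rule — branch into (q <-> ~p)  //  s.
              branch 1.1.2.1 (add (q <-> ~p)):
                (q <-> ~p): β-rule — branch into q, ~p  //  ~q, ~~p.
                  branch 1.1.2.1.1 (add q, ~p):
                    × closes — contains both q and ~q.
                  branch 1.1.2.1.2 (add ~q, ~~p):
                    × closes — contains both p and ~p.
              branch 1.1.2.2 (add s):
                × closes — contains both s and ~s.
      branch 1.2 (add ~(p & (~p <-> s))):
        ~(q <-> ~p): β-rule — branch into q, ~~p  //  ~q, ~p.
          branch 1.2.1 (add q, ~~p):
            ((q <-> ~p) | s): β-rule — branch into (q <-> ~p)  //  s.
              branch 1.2.1.1 (add (q <-> ~p)):
                ~(p & (~p <-> s)): β-rule — branch into ~p  //  ~(~p <-> s).
                  branch 1.2.1.1.1 (add ~p):
                    × closes — contains both p and ~p.
                  branch 1.2.1.1.2 (add ~(~p <-> s)):
                    (q <-> ~p): β-rule — branch into q, ~p  //  ~q, ~~p.
                      branch 1.2.1.1.2.1 (add q, ~p):
                        × closes — contains both p and ~p.
                      branch 1.2.1.1.2.2 (add ~q, ~~p):
                        × closes — contains both q and ~q.
              branch 1.2.1.2 (add s):
                × closes — contains both s and ~s.
          branch 1.2.2 (add ~q, ~p):
            ((q <-> ~p) | s): β-rule — branch into (q <-> ~p)  //  s.
              branch 1.2.2.1 (add (q <-> ~p)):
                ~(p & (~p <-> s)): β-rule — branch into ~p  //  ~(~p <-> s).
                  branch 1.2.2.1.1 (add ~p):
                    (q <-> ~p): β-rule — branch into q, ~p  //  ~q, ~~p.
                      branch 1.2.2.1.1.1 (add q, ~p):
                        × closes — contains both q and ~q.
                      branch 1.2.2.1.1.2 (add ~q, ~~p):
                        × closes — contains both p and ~p.
                  branch 1.2.2.1.2 (add ~(~p <-> s)):
                    (q <-> ~p): β-rule — branch into q, ~p  //  ~q, ~~p.
                      branch 1.2.2.1.2.1 (add q, ~p):
                        × closes — contains both q and ~q.
                      branch 1.2.2.1.2.2 (add ~q, ~~p):
                        × closes — contains both p and ~p.
              branch 1.2.2.2 (add s):
                × closes — contains both s and ~s.
  branch 2 (add (r & (p & (~p <-> s)))):
    (r & (p & (~p <-> s))): α-rule — add r, (p & (~p <-> s)).
    (p & (~p <-> s)): α-rule — add p, (~p <-> s).
    ~(r & (p & (~p <-> s))): β-rule — branch into ~r  //  ~(p & (~p <-> s)).
      branch 2.1 (add ~r):
        × closes — contains both r and ~r.
      branch 2.2 (add ~(p & (~p <-> s))):
        ~(q <-> ~p): β-rule — branch into q, ~~p  //  ~q, ~p.
          branch 2.2.1 (add q, ~~p):
            (~p <-> s): β-rule — branch into ~p, s  //  ~~p, ~s.
              branch 2.2.1.1 (add ~p, s):
                × closes — contains both p and ~p.
              branch 2.2.1.2 (add ~~p, ~s):
                ~(p & (~p <-> s)): β-rule — branch into ~p  //  ~(~p <-> s).
                  branch 2.2.1.2.1 (add ~p):
                    × closes — contains both p and ~p.
                  branch 2.2.1.2.2 (add ~(~p <-> s)):
                    ~(~p <-> s): β-rule — branch into ~p, ~s  //  ~~p, s.
                      branch 2.2.1.2.2.1 (add ~p, ~s):
                        × closes — contains both p and ~p.
                      branch 2.2.1.2.2.2 (add ~~p, s):
                        × closes — contains both s and ~s.
          branch 2.2.2 (add ~q, ~p):
            × closes — contains both p and ~p.
All 21 branches close.
Every branch closed, so the negation is unsatisfiable and the formula is valid.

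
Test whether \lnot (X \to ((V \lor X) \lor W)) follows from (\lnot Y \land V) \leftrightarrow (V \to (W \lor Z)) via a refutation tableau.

No

Initial set: {((\lnot Y \land V) \leftrightarrow (V \to (W \lor Z))); \lnot \lnot (X \to ((V \lor X) \lor W))}.
((\lnot Y \land V) \leftrightarrow (V \to (W \lor Z))): β-rule — branch into (\lnot Y \land V), (V \to (W \lor Z))  //  \lnot (\lnot Y \land V), \lnot (V \to (W \lor Z)).
  branch 1 (add (\lnot Y \land V), (V \to (W \lor Z))):
    (\lnot Y \land V): α-rule — add \lnot Y, V.
    \lnot \lnot (X \to ((V \lor X) \lor W)): β-rule — branch into \lnot X  //  ((V \lor X) \lor W).
      branch 1.1 (add \lnot X):
        (V \to (W \lor Z)): β-rule — branch into \lnot V  //  (W \lor Z).
          branch 1.1.1 (add \lnot V):
            × closes — contains both V and \lnot V.
          branch 1.1.2 (add (W \lor Z)):
            (W \lor Z): β-rule — branch into W  //  Z.
              branch 1.1.2.1 (add W):
                ○ open, literals {V=true, W=true, X=false, Y=false}.
              branch 1.1.2.2 (add Z):
                ○ open, literals {V=true, X=false, Y=false, Z=true}.
      branch 1.2 (add ((V \lor X) \lor W)):
        (V \to (W \lor Z)): β-rule — branch into \lnot V  //  (W \lor Z).
          branch 1.2.1 (add \lnot V):
            × closes — contains both V and \lnot V.
          branch 1.2.2 (add (W \lor Z)):
            ((V \lor X) \lor W): β-rule — branch into (V \lor X)  //  W.
              branch 1.2.2.1 (add (V \lor X)):
                (W \lor Z): β-rule — branch into W  //  Z.
                  branch 1.2.2.1.1 (add W):
                    (V \lor X): β-rule — branch into V  //  X.
                      branch 1.2.2.1.1.1 (add V):
                        ○ open, literals {V=true, W=true, Y=false}.
                      branch 1.2.2.1.1.2 (add X):
                        ○ open, literals {V=true, W=true, X=true, Y=false}.
                  branch 1.2.2.1.2 (add Z):
                    (V \lor X): β-rule — branch into V  //  X.
                      branch 1.2.2.1.2.1 (add V):
                        ○ open, literals {V=true, Y=false, Z=true}.
                      branch 1.2.2.1.2.2 (add X):
                        ○ open, literals {V=true, X=true, Y=false, Z=true}.
              branch 1.2.2.2 (add W):
                (W \lor Z): β-rule — branch into W  //  Z.
                  branch 1.2.2.2.1 (add W):
                    ○ open, literals {V=true, W=true, Y=false}.
                  branch 1.2.2.2.2 (add Z):
                    ○ open, literals {V=true, W=true, Y=false, Z=true}.
  branch 2 (add \lnot (\lnot Y \land V), \lnot (V \to (W \lor Z))):
    \lnot (V \to (W \lor Z)): α-rule — add V, \lnot (W \lor Z).
    \lnot (W \lor Z): α-rule — add \lnot W, \lnot Z.
    \lnot \lnot (X \to ((V \lor X) \lor W)): β-rule — branch into \lnot X  //  ((V \lor X) \lor W).
      branch 2.1 (add \lnot X):
        \lnot (\lnot Y \land V): β-rule — branch into \lnot \lnot Y  //  \lnot V.
          branch 2.1.1 (add \lnot \lnot Y):
            ○ open, literals {V=true, W=false, X=false, Y=true, Z=false}.
          branch 2.1.2 (add \lnot V):
            × closes — contains both V and \lnot V.
      branch 2.2 (add ((V \lor X) \lor W)):
        \lnot (\lnot Y \land V): β-rule — branch into \lnot \lnot Y  //  \lnot V.
          branch 2.2.1 (add \lnot \lnot Y):
            ((V \lor X) \lor W): β-rule — branch into (V \lor X)  //  W.
              branch 2.2.1.1 (add (V \lor X)):
                (V \lor X): β-rule — branch into V  //  X.
                  branch 2.2.1.1.1 (add V):
                    ○ open, literals {V=true, W=false, Y=true, Z=false}.
                  branch 2.2.1.1.2 (add X):
                    ○ open, literals {V=true, W=false, X=true, Y=true, Z=false}.
              branch 2.2.1.2 (add W):
                × closes — contains both W and \lnot W.
          branch 2.2.2 (add \lnot V):
            × closes — contains both V and \lnot V.
5 branches closed, 11 open.
An open branch gives a countermodel: V=true, W=true, X=false, Y=false (unmentioned atoms arbitrary); the premises hold there but the conclusion fails.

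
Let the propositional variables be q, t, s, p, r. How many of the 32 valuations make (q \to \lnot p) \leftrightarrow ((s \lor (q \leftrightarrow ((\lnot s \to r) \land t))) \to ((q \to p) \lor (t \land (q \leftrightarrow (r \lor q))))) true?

22

Initial set: {((q \to \lnot p) \leftrightarrow ((s \lor (q \leftrightarrow ((\lnot s \to r) \land t))) \to ((q \to p) \lor (t \land (q \leftrightarrow (r \lor q))))))}.
((q \to \lnot p) \leftrightarrow ((s \lor (q \leftrightarrow ((\lnot s \to r) \land t))) \to ((q \to p) \lor (t \land (q \leftrightarrow (r \lor q)))))): β-rule — branch into (q \to \lnot p), ((s \lor (q \leftrightarrow ((\lnot s \to r) \land t))) \to ((q \to p) \lor (t \land (q \leftrightarrow (r \lor q)))))  //  \lnot (q \to \lnot p), \lnot ((s \lor (q \leftrightarrow ((\lnot s \to r) \land t))) \to ((q \to p) \lor (t \land (q \leftrightarrow (r \lor q))))).
  branch 1 (add (q \to \lnot p), ((s \lor (q \leftrightarrow ((\lnot s \to r) \land t))) \to ((q \to p) \lor (t \land (q \leftrightarrow (r \lor q)))))):
    (q \to \lnot p): β-rule — branch into \lnot q  //  \lnot p.
      branch 1.1 (add \lnot q):
        ((s \lor (q \leftrightarrow ((\lnot s \to r) \land t))) \to ((q \to p) \lor (t \land (q \leftrightarrow (r \lor q))))): β-rule — branch into \lnot (s \lor (q \leftrightarrow ((\lnot s \to r) \land t)))  //  ((q \to p) \lor (t \land (q \leftrightarrow (r \lor q)))).
          branch 1.1.1 (add \lnot (s \lor (q \leftrightarrow ((\lnot s \to r) \land t)))):
            \lnot (s \lor (q \leftrightarrow ((\lnot s \to r) \land t))): α-rule — add \lnot s, \lnot (q \leftrightarrow ((\lnot s \to r) \land t)).
            \lnot (q \leftrightarrow ((\lnot s \to r) \land t)): β-rule — branch into q, \lnot ((\lnot s \to r) \land t)  //  \lnot q, ((\lnot s \to r) \land t).
              branch 1.1.1.1 (add q, \lnot ((\lnot s \to r) \land t)):
                × closes — contains both q and \lnot q.
              branch 1.1.1.2 (add \lnot q, ((\lnot s \to r) \land t)):
                ((\lnot s \to r) \land t): α-rule — add (\lnot s \to r), t.
                (\lnot s \to r): β-rule — branch into \lnot \lnot s  //  r.
                  branch 1.1.1.2.1 (add \lnot \lnot s):
                    × closes — contains both s and \lnot s.
                  branch 1.1.1.2.2 (add r):
                    ○ open, literals {q=F, r=T, s=F, t=T}.
          branch 1.1.2 (add ((q \to p) \lor (t \land (q \leftrightarrow (r \lor q))))):
            ((q \to p) \lor (t \land (q \leftrightarrow (r \lor q)))): β-rule — branch into (q \to p)  //  (t \land (q \leftrightarrow (r \lor q))).
              branch 1.1.2.1 (add (q \to p)):
                (q \to p): β-rule — branch into \lnot q  //  p.
                  branch 1.1.2.1.1 (add \lnot q):
                    ○ open, literals {q=F}.
                  branch 1.1.2.1.2 (add p):
                    ○ open, literals {p=T, q=F}.
              branch 1.1.2.2 (add (t \land (q \leftrightarrow (r \lor q)))):
                (t \land (q \leftrightarrow (r \lor q))): α-rule — add t, (q \leftrightarrow (r \lor q)).
                (q \leftrightarrow (r \lor q)): β-rule — branch into q, (r \lor q)  //  \lnot q, \lnot (r \lor q).
                  branch 1.1.2.2.1 (add q, (r \lor q)):
                    × closes — contains both q and \lnot q.
                  branch 1.1.2.2.2 (add \lnot q, \lnot (r \lor q)):
                    \lnot (r \lor q): α-rule — add \lnot r, \lnot q.
                    ○ open, literals {q=F, r=F, t=T}.
      branch 1.2 (add \lnot p):
        ((s \lor (q \leftrightarrow ((\lnot s \to r) \land t))) \to ((q \to p) \lor (t \land (q \leftrightarrow (r \lor q))))): β-rule — branch into \lnot (s \lor (q \leftrightarrow ((\lnot s \to r) \land t)))  //  ((q \to p) \lor (t \land (q \leftrightarrow (r \lor q)))).
          branch 1.2.1 (add \lnot (s \lor (q \leftrightarrow ((\lnot s \to r) \land t)))):
            \lnot (s \lor (q \leftrightarrow ((\lnot s \to r) \land t))): α-rule — add \lnot s, \lnot (q \leftrightarrow ((\lnot s \to r) \land t)).
            \lnot (q \leftrightarrow ((\lnot s \to r) \land t)): β-rule — branch into q, \lnot ((\lnot s \to r) \land t)  //  \lnot q, ((\lnot s \to r) \land t).
              branch 1.2.1.1 (add q, \lnot ((\lnot s \to r) \land t)):
                \lnot ((\lnot s \to r) \land t): β-rule — branch into \lnot (\lnot s \to r)  //  \lnot t.
                  branch 1.2.1.1.1 (add \lnot (\lnot s \to r)):
                    \lnot (\lnot s \to r): α-rule — add \lnot s, \lnot r.
                    ○ open, literals {p=F, q=T, r=F, s=F}.
                  branch 1.2.1.1.2 (add \lnot t):
                    ○ open, literals {p=F, q=T, s=F, t=F}.
              branch 1.2.1.2 (add \lnot q, ((\lnot s \to r) \land t)):
                ((\lnot s \to r) \land t): α-rule — add (\lnot s \to r), t.
                (\lnot s \to r): β-rule — branch into \lnot \lnot s  //  r.
                  branch 1.2.1.2.1 (add \lnot \lnot s):
                    × closes — contains both s and \lnot s.
                  branch 1.2.1.2.2 (add r):
                    ○ open, literals {p=F, q=F, r=T, s=F, t=T}.
          branch 1.2.2 (add ((q \to p) \lor (t \land (q \leftrightarrow (r \lor q))))):
            ((q \to p) \lor (t \land (q \leftrightarrow (r \lor q)))): β-rule — branch into (q \to p)  //  (t \land (q \leftrightarrow (r \lor q))).
              branch 1.2.2.1 (add (q \to p)):
                (q \to p): β-rule — branch into \lnot q  //  p.
                  branch 1.2.2.1.1 (add \lnot q):
                    ○ open, literals {p=F, q=F}.
                  branch 1.2.2.1.2 (add p):
                    × closes — contains both p and \lnot p.
              branch 1.2.2.2 (add (t \land (q \leftrightarrow (r \lor q)))):
                (t \land (q \leftrightarrow (r \lor q))): α-rule — add t, (q \leftrightarrow (r \lor q)).
                (q \leftrightarrow (r \lor q)): β-rule — branch into q, (r \lor q)  //  \lnot q, \lnot (r \lor q).
                  branch 1.2.2.2.1 (add q, (r \lor q)):
                    (r \lor q): β-rule — branch into r  //  q.
                      branch 1.2.2.2.1.1 (add r):
                        ○ open, literals {p=F, q=T, r=T, t=T}.
                      branch 1.2.2.2.1.2 (add q):
                        ○ open, literals {p=F, q=T, t=T}.
                  branch 1.2.2.2.2 (add \lnot q, \lnot (r \lor q)):
                    \lnot (r \lor q): α-rule — add \lnot r, \lnot q.
                    ○ open, literals {p=F, q=F, r=F, t=T}.
  branch 2 (add \lnot (q \to \lnot p), \lnot ((s \lor (q \leftrightarrow ((\lnot s \to r) \land t))) \to ((q \to p) \lor (t \land (q \leftrightarrow (r \lor q)))))):
    \lnot (q \to \lnot p): α-rule — add q, \lnot \lnot p.
    \lnot ((s \lor (q \leftrightarrow ((\lnot s \to r) \land t))) \to ((q \to p) \lor (t \land (q \leftrightarrow (r \lor q))))): α-rule — add (s \lor (q \leftrightarrow ((\lnot s \to r) \land t))), \lnot ((q \to p) \lor (t \land (q \leftrightarrow (r \lor q)))).
    \lnot ((q \to p) \lor (t \land (q \leftrightarrow (r \lor q)))): α-rule — add \lnot (q \to p), \lnot (t \land (q \leftrightarrow (r \lor q))).
    \lnot (q \to p): α-rule — add q, \lnot p.
    × closes — contains both p and \lnot p.
6 branches closed, 11 open.
Each open branch fixes some atoms; the unmentioned ones are free. Counting distinct full assignments: branch {q=F, r=T, s=F, t=T} (p) contributes 2 new; branch {q=F} (t, s, p, r) contributes 14 new; branch {p=T, q=F} (t, s, r) contributes 0 new; branch {q=F, r=F, t=T} (s, p) contributes 0 new; branch {p=F, q=T, r=F, s=F} (t) contributes 2 new; branch {p=F, q=T, s=F, t=F} (r) contributes 1 new; branch {p=F, q=F, r=T, s=F, t=T} (none free) contributes 0 new; branch {p=F, q=F} (t, s, r) contributes 0 new; branch {p=F, q=T, r=T, t=T} (s) contributes 2 new; branch {p=F, q=T, t=T} (s, r) contributes 1 new; branch {p=F, q=F, r=F, t=T} (s) contributes 0 new. Total: 22.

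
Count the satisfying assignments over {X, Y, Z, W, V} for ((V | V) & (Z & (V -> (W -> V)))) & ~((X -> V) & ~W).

4

Initial set: {(((V | V) & (Z & (V -> (W -> V)))) & ~((X -> V) & ~W))}.
(((V | V) & (Z & (V -> (W -> V)))) & ~((X -> V) & ~W)): α-rule — add ((V | V) & (Z & (V -> (W -> V)))), ~((X -> V) & ~W).
((V | V) & (Z & (V -> (W -> V)))): α-rule — add (V | V), (Z & (V -> (W -> V))).
(Z & (V -> (W -> V))): α-rule — add Z, (V -> (W -> V)).
~((X -> V) & ~W): β-rule — branch into ~(X -> V)  //  ~~W.
  branch 1 (add ~(X -> V)):
    ~(X -> V): α-rule — add X, ~V.
    (V | V): β-rule — branch into V  //  V.
      branch 1.1 (add V):
        × closes — contains both V and ~V.
      branch 1.2 (add V):
        × closes — contains both V and ~V.
  branch 2 (add ~~W):
    (V | V): β-rule — branch into V  //  V.
      branch 2.1 (add V):
        (V -> (W -> V)): β-rule — branch into ~V  //  (W -> V).
          branch 2.1.1 (add ~V):
            × closes — contains both V and ~V.
          branch 2.1.2 (add (W -> V)):
            (W -> V): β-rule — branch into ~W  //  V.
              branch 2.1.2.1 (add ~W):
                × closes — contains both W and ~W.
              branch 2.1.2.2 (add V):
                ○ open, literals {V=T, W=T, Z=T}.
      branch 2.2 (add V):
        (V -> (W -> V)): β-rule — branch into ~V  //  (W -> V).
          branch 2.2.1 (add ~V):
            × closes — contains both V and ~V.
          branch 2.2.2 (add (W -> V)):
            (W -> V): β-rule — branch into ~W  //  V.
              branch 2.2.2.1 (add ~W):
                × closes — contains both W and ~W.
              branch 2.2.2.2 (add V):
                ○ open, literals {V=T, W=T, Z=T}.
6 branches closed, 2 open.
Each open branch fixes some atoms; the unmentioned ones are free. Counting distinct full assignments: branch {V=T, W=T, Z=T} (X, Y) contributes 4 new; branch {V=T, W=T, Z=T} (X, Y) contributes 0 new. Total: 4.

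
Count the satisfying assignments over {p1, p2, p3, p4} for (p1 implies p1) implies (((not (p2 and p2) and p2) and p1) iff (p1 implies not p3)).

Initial set: {((p1 implies p1) implies (((not (p2 and p2) and p2) and p1) iff (p1 implies not p3)))}.
((p1 implies p1) implies (((not (p2 and p2) and p2) and p1) iff (p1 implies not p3))): β-rule — branch into not (p1 implies p1)  //  (((not (p2 and p2) and p2) and p1) iff (p1 implies not p3)).
  branch 1 (add not (p1 implies p1)):
    not (p1 implies p1): α-rule — add p1, not p1.
    × closes — contains both p1 and not p1.
  branch 2 (add (((not (p2 and p2) and p2) and p1) iff (p1 implies not p3))):
    (((not (p2 and p2) and p2) and p1) iff (p1 implies not p3)): β-rule — branch into ((not (p2 and p2) and p2) and p1), (p1 implies not p3)  //  not ((not (p2 and p2) and p2) and p1), not (p1 implies not p3).
      branch 2.1 (add ((not (p2 and p2) and p2) and p1), (p1 implies not p3)):
        ((not (p2 and p2) and p2) and p1): α-rule — add (not (p2 and p2) and p2), p1.
        (not (p2 and p2) and p2): α-rule — add not (p2 and p2), p2.
        (p1 implies not p3): β-rule — branch into not p1  //  not p3.
          branch 2.1.1 (add not p1):
            × closes — contains both p1 and not p1.
          branch 2.1.2 (add not p3):
            not (p2 and p2): β-rule — branch into not p2  //  not p2.
              branch 2.1.2.1 (add not p2):
                × closes — contains both p2 and not p2.
              branch 2.1.2.2 (add not p2):
                × closes — contains both p2 and not p2.
      branch 2.2 (add not ((not (p2 and p2) and p2) and p1), not (p1 implies not p3)):
        not (p1 implies not p3): α-rule — add p1, not not p3.
        not ((not (p2 and p2) and p2) and p1): β-rule — branch into not (not (p2 and p2) and p2)  //  not p1.
          branch 2.2.1 (add not (not (p2 and p2) and p2)):
            not (not (p2 and p2) and p2): β-rule — branch into not not (p2 and p2)  //  not p2.
              branch 2.2.1.1 (add not not (p2 and p2)):
                not not (p2 and p2): α-rule — add p2, p2.
                ○ open, literals {p1=1, p2=1, p3=1}.
              branch 2.2.1.2 (add not p2):
                ○ open, literals {p1=1, p2=0, p3=1}.
          branch 2.2.2 (add not p1):
            × closes — contains both p1 and not p1.
5 branches closed, 2 open.
Each open branch fixes some atoms; the unmentioned ones are free. Counting distinct full assignments: branch {p1=1, p2=1, p3=1} (p4) contributes 2 new; branch {p1=1, p2=0, p3=1} (p4) contributes 2 new. Total: 4.

4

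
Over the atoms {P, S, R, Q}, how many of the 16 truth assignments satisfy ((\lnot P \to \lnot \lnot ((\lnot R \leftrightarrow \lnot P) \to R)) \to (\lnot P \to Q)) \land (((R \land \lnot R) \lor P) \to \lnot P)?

6

Initial set: {(((\lnot P \to \lnot \lnot ((\lnot R \leftrightarrow \lnot P) \to R)) \to (\lnot P \to Q)) \land (((R \land \lnot R) \lor P) \to \lnot P))}.
(((\lnot P \to \lnot \lnot ((\lnot R \leftrightarrow \lnot P) \to R)) \to (\lnot P \to Q)) \land (((R \land \lnot R) \lor P) \to \lnot P)): α-rule — add ((\lnot P \to \lnot \lnot ((\lnot R \leftrightarrow \lnot P) \to R)) \to (\lnot P \to Q)), (((R \land \lnot R) \lor P) \to \lnot P).
((\lnot P \to \lnot \lnot ((\lnot R \leftrightarrow \lnot P) \to R)) \to (\lnot P \to Q)): β-rule — branch into \lnot (\lnot P \to \lnot \lnot ((\lnot R \leftrightarrow \lnot P) \to R))  //  (\lnot P \to Q).
  branch 1 (add \lnot (\lnot P \to \lnot \lnot ((\lnot R \leftrightarrow \lnot P) \to R))):
    \lnot (\lnot P \to \lnot \lnot ((\lnot R \leftrightarrow \lnot P) \to R)): α-rule — add \lnot P, \lnot \lnot \lnot ((\lnot R \leftrightarrow \lnot P) \to R).
    \lnot \lnot \lnot ((\lnot R \leftrightarrow \lnot P) \to R): drop double negation, giving \lnot ((\lnot R \leftrightarrow \lnot P) \to R).
    \lnot ((\lnot R \leftrightarrow \lnot P) \to R): α-rule — add (\lnot R \leftrightarrow \lnot P), \lnot R.
    (((R \land \lnot R) \lor P) \to \lnot P): β-rule — branch into \lnot ((R \land \lnot R) \lor P)  //  \lnot P.
      branch 1.1 (add \lnot ((R \land \lnot R) \lor P)):
        \lnot ((R \land \lnot R) \lor P): α-rule — add \lnot (R \land \lnot R), \lnot P.
        (\lnot R \leftrightarrow \lnot P): β-rule — branch into \lnot R, \lnot P  //  \lnot \lnot R, \lnot \lnot P.
          branch 1.1.1 (add \lnot R, \lnot P):
            \lnot (R \land \lnot R): β-rule — branch into \lnot R  //  \lnot \lnot R.
              branch 1.1.1.1 (add \lnot R):
                ○ open, literals {P=0, R=0}.
              branch 1.1.1.2 (add \lnot \lnot R):
                × closes — contains both R and \lnot R.
          branch 1.1.2 (add \lnot \lnot R, \lnot \lnot P):
            × closes — contains both R and \lnot R.
      branch 1.2 (add \lnot P):
        (\lnot R \leftrightarrow \lnot P): β-rule — branch into \lnot R, \lnot P  //  \lnot \lnot R, \lnot \lnot P.
          branch 1.2.1 (add \lnot R, \lnot P):
            ○ open, literals {P=0, R=0}.
          branch 1.2.2 (add \lnot \lnot R, \lnot \lnot P):
            × closes — contains both R and \lnot R.
  branch 2 (add (\lnot P \to Q)):
    (((R \land \lnot R) \lor P) \to \lnot P): β-rule — branch into \lnot ((R \land \lnot R) \lor P)  //  \lnot P.
      branch 2.1 (add \lnot ((R \land \lnot R) \lor P)):
        \lnot ((R \land \lnot R) \lor P): α-rule — add \lnot (R \land \lnot R), \lnot P.
        (\lnot P \to Q): β-rule — branch into \lnot \lnot P  //  Q.
          branch 2.1.1 (add \lnot \lnot P):
            × closes — contains both P and \lnot P.
          branch 2.1.2 (add Q):
            \lnot (R \land \lnot R): β-rule — branch into \lnot R  //  \lnot \lnot R.
              branch 2.1.2.1 (add \lnot R):
                ○ open, literals {P=0, Q=1, R=0}.
              branch 2.1.2.2 (add \lnot \lnot R):
                ○ open, literals {P=0, Q=1, R=1}.
      branch 2.2 (add \lnot P):
        (\lnot P \to Q): β-rule — branch into \lnot \lnot P  //  Q.
          branch 2.2.1 (add \lnot \lnot P):
            × closes — contains both P and \lnot P.
          branch 2.2.2 (add Q):
            ○ open, literals {P=0, Q=1}.
5 branches closed, 5 open.
Each open branch fixes some atoms; the unmentioned ones are free. Counting distinct full assignments: branch {P=0, R=0} (S, Q) contributes 4 new; branch {P=0, R=0} (S, Q) contributes 0 new; branch {P=0, Q=1, R=0} (S) contributes 0 new; branch {P=0, Q=1, R=1} (S) contributes 2 new; branch {P=0, Q=1} (S, R) contributes 0 new. Total: 6.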